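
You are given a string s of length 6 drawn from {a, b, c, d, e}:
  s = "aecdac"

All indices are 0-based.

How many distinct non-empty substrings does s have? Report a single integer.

rank | idx | suffix
   0 |   4 | ac
   1 |   0 | aecdac
   2 |   5 | c
   3 |   2 | cdac
   4 |   3 | dac
   5 |   1 | ecdac

SA = [4, 0, 5, 2, 3, 1]
i: (SA[i-1],SA[i]) lcp shared
  1: (4,0) 1 'a'
  2: (0,5) 0 ''
  3: (5,2) 1 'c'
  4: (2,3) 0 ''
  5: (3,1) 0 ''

n(n+1)/2 = 6·7/2 = 21
Σ LCP = 0 + 1 + 0 + 1 + 0 + 0 = 2
distinct = 21 − 2 = 19

19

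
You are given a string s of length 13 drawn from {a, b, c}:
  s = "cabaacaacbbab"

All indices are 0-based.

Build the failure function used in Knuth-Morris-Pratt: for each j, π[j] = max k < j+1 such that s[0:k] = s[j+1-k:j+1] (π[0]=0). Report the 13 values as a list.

[0, 0, 0, 0, 0, 1, 2, 0, 1, 0, 0, 0, 0]

π[0] = 0
j=1 s[j]='a': π[1]=0 (border '')
j=2 s[j]='b': π[2]=0 (border '')
j=3 s[j]='a': π[3]=0 (border '')
j=4 s[j]='a': π[4]=0 (border '')
j=5 s[j]='c': π[5]=1 (border 'c')
j=6 s[j]='a': π[6]=2 (border 'ca')
j=7 s[j]='a': k: 2→0; π[7]=0 (border '')
j=8 s[j]='c': π[8]=1 (border 'c')
j=9 s[j]='b': k: 1→0; π[9]=0 (border '')
j=10 s[j]='b': π[10]=0 (border '')
j=11 s[j]='a': π[11]=0 (border '')
j=12 s[j]='b': π[12]=0 (border '')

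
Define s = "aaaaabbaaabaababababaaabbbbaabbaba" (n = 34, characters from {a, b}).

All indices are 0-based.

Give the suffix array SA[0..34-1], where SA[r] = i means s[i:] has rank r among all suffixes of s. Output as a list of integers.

rank→(start, suffix):
  0 → (33, 'a')
  1 → (0, 'aaaaabbaaabaababababaaabbbbaabbaba')
  2 → (1, 'aaaabbaaabaababababaaabbbbaabbaba')
  3 → (7, 'aaabaababababaaabbbbaabbaba')
  4 → (2, 'aaabbaaabaababababaaabbbbaabbaba')
  5 → (20, 'aaabbbbaabbaba')
  6 → (8, 'aabaababababaaabbbbaabbaba')
  7 → (11, 'aababababaaabbbbaabbaba')
  8 → (3, 'aabbaaabaababababaaabbbbaabbaba')
  9 → (27, 'aabbaba')
  10 → (21, 'aabbbbaabbaba')
  11 → (31, 'aba')
  12 → (18, 'abaaabbbbaabbaba')
  13 → (9, 'abaababababaaabbbbaabbaba')
  14 → (16, 'ababaaabbbbaabbaba')
  15 → (14, 'abababaaabbbbaabbaba')
  16 → (12, 'ababababaaabbbbaabbaba')
  17 → (4, 'abbaaabaababababaaabbbbaabbaba')
  18 → (28, 'abbaba')
  19 → (22, 'abbbbaabbaba')
  20 → (32, 'ba')
  21 → (6, 'baaabaababababaaabbbbaabbaba')
  22 → (19, 'baaabbbbaabbaba')
  23 → (10, 'baababababaaabbbbaabbaba')
  24 → (26, 'baabbaba')
  25 → (30, 'baba')
  26 → (17, 'babaaabbbbaabbaba')
  27 → (15, 'bababaaabbbbaabbaba')
  28 → (13, 'babababaaabbbbaabbaba')
  29 → (5, 'bbaaabaababababaaabbbbaabbaba')
  30 → (25, 'bbaabbaba')
  31 → (29, 'bbaba')
  32 → (24, 'bbbaabbaba')
  33 → (23, 'bbbbaabbaba')

[33, 0, 1, 7, 2, 20, 8, 11, 3, 27, 21, 31, 18, 9, 16, 14, 12, 4, 28, 22, 32, 6, 19, 10, 26, 30, 17, 15, 13, 5, 25, 29, 24, 23]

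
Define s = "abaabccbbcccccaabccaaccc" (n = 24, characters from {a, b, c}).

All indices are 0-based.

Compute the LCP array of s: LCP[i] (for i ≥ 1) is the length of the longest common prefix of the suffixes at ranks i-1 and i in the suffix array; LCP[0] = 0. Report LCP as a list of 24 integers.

rank→(start, suffix):
  0 → (14, 'aabccaaccc')
  1 → (2, 'aabccbbcccccaabccaaccc')
  2 → (19, 'aaccc')
  3 → (0, 'abaabccbbcccccaabccaaccc')
  4 → (15, 'abccaaccc')
  5 → (3, 'abccbbcccccaabccaaccc')
  6 → (20, 'accc')
  7 → (1, 'baabccbbcccccaabccaaccc')
  8 → (7, 'bbcccccaabccaaccc')
  9 → (16, 'bccaaccc')
  10 → (4, 'bccbbcccccaabccaaccc')
  11 → (8, 'bcccccaabccaaccc')
  12 → (23, 'c')
  13 → (13, 'caabccaaccc')
  14 → (18, 'caaccc')
  15 → (6, 'cbbcccccaabccaaccc')
  16 → (22, 'cc')
  17 → (12, 'ccaabccaaccc')
  18 → (17, 'ccaaccc')
  19 → (5, 'ccbbcccccaabccaaccc')
  20 → (21, 'ccc')
  21 → (11, 'cccaabccaaccc')
  22 → (10, 'ccccaabccaaccc')
  23 → (9, 'cccccaabccaaccc')

SA = [14, 2, 19, 0, 15, 3, 20, 1, 7, 16, 4, 8, 23, 13, 18, 6, 22, 12, 17, 5, 21, 11, 10, 9]
[i] adj suffixes → lcp
  [1] 14/2 → 5 ('aabcc')
  [2] 2/19 → 2 ('aa')
  [3] 19/0 → 1 ('a')
  [4] 0/15 → 2 ('ab')
  [5] 15/3 → 4 ('abcc')
  [6] 3/20 → 1 ('a')
  [7] 20/1 → 0 ('')
  [8] 1/7 → 1 ('b')
  [9] 7/16 → 1 ('b')
  [10] 16/4 → 3 ('bcc')
  [11] 4/8 → 3 ('bcc')
  [12] 8/23 → 0 ('')
  [13] 23/13 → 1 ('c')
  [14] 13/18 → 3 ('caa')
  [15] 18/6 → 1 ('c')
  [16] 6/22 → 1 ('c')
  [17] 22/12 → 2 ('cc')
  [18] 12/17 → 4 ('ccaa')
  [19] 17/5 → 2 ('cc')
  [20] 5/21 → 2 ('cc')
  [21] 21/11 → 3 ('ccc')
  [22] 11/10 → 3 ('ccc')
  [23] 10/9 → 4 ('cccc')

[0, 5, 2, 1, 2, 4, 1, 0, 1, 1, 3, 3, 0, 1, 3, 1, 1, 2, 4, 2, 2, 3, 3, 4]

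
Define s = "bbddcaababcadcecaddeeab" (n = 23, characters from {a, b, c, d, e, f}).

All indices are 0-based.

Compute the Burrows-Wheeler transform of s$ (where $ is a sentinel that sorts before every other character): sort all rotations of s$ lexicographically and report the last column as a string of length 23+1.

rank  rotation                  last
    0  $bbddcaababcadcecaddeeab  b
    1  aababcadcecaddeeab$bbddc  c
    2  ab$bbddcaababcadcecaddee  e
    3  ababcadcecaddeeab$bbddca  a
    4  abcadcecaddeeab$bbddcaab  b
    5  adcecaddeeab$bbddcaababc  c
    6  addeeab$bbddcaababcadcec  c
    7  b$bbddcaababcadcecaddeea  a
    8  babcadcecaddeeab$bbddcaa  a
    9  bbddcaababcadcecaddeeab$  $
   10  bcadcecaddeeab$bbddcaaba  a
   11  bddcaababcadcecaddeeab$b  b
   12  caababcadcecaddeeab$bbdd  d
   13  cadcecaddeeab$bbddcaabab  b
   14  caddeeab$bbddcaababcadce  e
   15  cecaddeeab$bbddcaababcad  d
   16  dcaababcadcecaddeeab$bbd  d
   17  dcecaddeeab$bbddcaababca  a
   18  ddcaababcadcecaddeeab$bb  b
   19  ddeeab$bbddcaababcadceca  a
   20  deeab$bbddcaababcadcecad  d
   21  eab$bbddcaababcadcecadde  e
   22  ecaddeeab$bbddcaababcadc  c
   23  eeab$bbddcaababcadcecadd  d

bceabccaa$abdbeddabadecd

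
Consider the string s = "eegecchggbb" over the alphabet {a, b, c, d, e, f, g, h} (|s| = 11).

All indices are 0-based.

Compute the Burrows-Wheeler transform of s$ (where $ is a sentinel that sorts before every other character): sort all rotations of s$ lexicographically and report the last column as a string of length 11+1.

bbgecg$egehc

rank  rotation      last
    0  $eegecchggbb  b
    1  b$eegecchggb  b
    2  bb$eegecchgg  g
    3  cchggbb$eege  e
    4  chggbb$eegec  c
    5  ecchggbb$eeg  g
    6  eegecchggbb$  $
    7  egecchggbb$e  e
    8  gbb$eegecchg  g
    9  gecchggbb$ee  e
   10  ggbb$eegecch  h
   11  hggbb$eegecc  c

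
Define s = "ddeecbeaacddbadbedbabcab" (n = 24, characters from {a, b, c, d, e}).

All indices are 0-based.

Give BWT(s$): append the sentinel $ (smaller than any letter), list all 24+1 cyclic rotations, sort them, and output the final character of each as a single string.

rank  rotation                   last
    0  $ddeecbeaacddbadbedbabcab  b
    1  aacddbadbedbabcab$ddeecbe  e
    2  ab$ddeecbeaacddbadbedbabc  c
    3  abcab$ddeecbeaacddbadbedb  b
    4  acddbadbedbabcab$ddeecbea  a
    5  adbedbabcab$ddeecbeaacddb  b
    6  b$ddeecbeaacddbadbedbabca  a
    7  babcab$ddeecbeaacddbadbed  d
    8  badbedbabcab$ddeecbeaacdd  d
    9  bcab$ddeecbeaacddbadbedba  a
   10  beaacddbadbedbabcab$ddeec  c
   11  bedbabcab$ddeecbeaacddbad  d
   12  cab$ddeecbeaacddbadbedbab  b
   13  cbeaacddbadbedbabcab$ddee  e
   14  cddbadbedbabcab$ddeecbeaa  a
   15  dbabcab$ddeecbeaacddbadbe  e
   16  dbadbedbabcab$ddeecbeaacd  d
   17  dbedbabcab$ddeecbeaacddba  a
   18  ddbadbedbabcab$ddeecbeaac  c
   19  ddeecbeaacddbadbedbabcab$  $
   20  deecbeaacddbadbedbabcab$d  d
   21  eaacddbadbedbabcab$ddeecb  b
   22  ecbeaacddbadbedbabcab$dde  e
   23  edbabcab$ddeecbeaacddbadb  b
   24  eecbeaacddbadbedbabcab$dd  d

becbabaddacdbeaedac$dbebd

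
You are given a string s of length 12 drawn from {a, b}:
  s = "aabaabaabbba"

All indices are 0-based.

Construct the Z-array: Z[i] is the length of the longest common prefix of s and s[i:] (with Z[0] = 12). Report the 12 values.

Z[0]=12
i=1: i≥r, start 0; Z[1]=1 grow→box=[1,2)
i=2: i≥r, start 0; Z[2]=0
i=3: i≥r, start 0; Z[3]=6 grow→box=[3,9)
i=4: min(r-i=5, Z[1]=1)=1; Z[4]=1
i=5: min(r-i=4, Z[2]=0)=0; Z[5]=0
i=6: min(r-i=3, Z[3]=6)=3; Z[6]=3
i=7: min(r-i=2, Z[4]=1)=1; Z[7]=1
i=8: min(r-i=1, Z[5]=0)=0; Z[8]=0
i=9: i≥r, start 0; Z[9]=0
i=10: i≥r, start 0; Z[10]=0
i=11: i≥r, start 0; Z[11]=1 grow→box=[11,12)

[12, 1, 0, 6, 1, 0, 3, 1, 0, 0, 0, 1]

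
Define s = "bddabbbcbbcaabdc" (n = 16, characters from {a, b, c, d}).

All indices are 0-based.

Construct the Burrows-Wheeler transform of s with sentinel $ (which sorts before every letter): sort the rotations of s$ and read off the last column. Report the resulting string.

ccdaacbbba$dbbdbb

rank  rotation           last
    0  $bddabbbcbbcaabdc  c
    1  aabdc$bddabbbcbbc  c
    2  abbbcbbcaabdc$bdd  d
    3  abdc$bddabbbcbbca  a
    4  bbbcbbcaabdc$bdda  a
    5  bbcaabdc$bddabbbc  c
    6  bbcbbcaabdc$bddab  b
    7  bcaabdc$bddabbbcb  b
    8  bcbbcaabdc$bddabb  b
    9  bdc$bddabbbcbbcaa  a
   10  bddabbbcbbcaabdc$  $
   11  c$bddabbbcbbcaabd  d
   12  caabdc$bddabbbcbb  b
   13  cbbcaabdc$bddabbb  b
   14  dabbbcbbcaabdc$bd  d
   15  dc$bddabbbcbbcaab  b
   16  ddabbbcbbcaabdc$b  b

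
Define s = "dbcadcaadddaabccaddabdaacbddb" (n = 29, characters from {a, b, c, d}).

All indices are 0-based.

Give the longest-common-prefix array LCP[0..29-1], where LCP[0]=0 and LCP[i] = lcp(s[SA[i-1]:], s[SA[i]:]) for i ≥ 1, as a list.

rank | idx | suffix
   0 |  11 | aabccaddabdaacbddb
   1 |  22 | aacbddb
   2 |   6 | aadddaabccaddabdaacbddb
   3 |  12 | abccaddabdaacbddb
   4 |  19 | abdaacbddb
   5 |  23 | acbddb
   6 |   3 | adcaadddaabccaddabdaacbddb
   7 |  16 | addabdaacbddb
   8 |   7 | adddaabccaddabdaacbddb
   9 |  28 | b
  10 |   1 | bcadcaadddaabccaddabdaacbddb
  11 |  13 | bccaddabdaacbddb
  12 |  20 | bdaacbddb
  13 |  25 | bddb
  14 |   5 | caadddaabccaddabdaacbddb
  15 |   2 | cadcaadddaabccaddabdaacbddb
  16 |  15 | caddabdaacbddb
  17 |  24 | cbddb
  18 |  14 | ccaddabdaacbddb
  19 |  10 | daabccaddabdaacbddb
  20 |  21 | daacbddb
  21 |  18 | dabdaacbddb
  22 |  27 | db
  23 |   0 | dbcadcaadddaabccaddabdaacbddb
  24 |   4 | dcaadddaabccaddabdaacbddb
  25 |   9 | ddaabccaddabdaacbddb
  26 |  17 | ddabdaacbddb
  27 |  26 | ddb
  28 |   8 | dddaabccaddabdaacbddb

SA = [11, 22, 6, 12, 19, 23, 3, 16, 7, 28, 1, 13, 20, 25, 5, 2, 15, 24, 14, 10, 21, 18, 27, 0, 4, 9, 17, 26, 8]
[i] adj suffixes → lcp
  [1] 11/22 → 2 ('aa')
  [2] 22/6 → 2 ('aa')
  [3] 6/12 → 1 ('a')
  [4] 12/19 → 2 ('ab')
  [5] 19/23 → 1 ('a')
  [6] 23/3 → 1 ('a')
  [7] 3/16 → 2 ('ad')
  [8] 16/7 → 3 ('add')
  [9] 7/28 → 0 ('')
  [10] 28/1 → 1 ('b')
  [11] 1/13 → 2 ('bc')
  [12] 13/20 → 1 ('b')
  [13] 20/25 → 2 ('bd')
  [14] 25/5 → 0 ('')
  [15] 5/2 → 2 ('ca')
  [16] 2/15 → 3 ('cad')
  [17] 15/24 → 1 ('c')
  [18] 24/14 → 1 ('c')
  [19] 14/10 → 0 ('')
  [20] 10/21 → 3 ('daa')
  [21] 21/18 → 2 ('da')
  [22] 18/27 → 1 ('d')
  [23] 27/0 → 2 ('db')
  [24] 0/4 → 1 ('d')
  [25] 4/9 → 1 ('d')
  [26] 9/17 → 3 ('dda')
  [27] 17/26 → 2 ('dd')
  [28] 26/8 → 2 ('dd')

[0, 2, 2, 1, 2, 1, 1, 2, 3, 0, 1, 2, 1, 2, 0, 2, 3, 1, 1, 0, 3, 2, 1, 2, 1, 1, 3, 2, 2]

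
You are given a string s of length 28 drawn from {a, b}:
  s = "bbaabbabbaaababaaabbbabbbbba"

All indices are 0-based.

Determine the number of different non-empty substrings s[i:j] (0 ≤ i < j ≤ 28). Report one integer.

327

sorted suffixes:
  #0 SA[0]=27  'a'
  #1 SA[1]=9  'aaababaaabbbabbbbba'
  #2 SA[2]=15  'aaabbbabbbbba'
  #3 SA[3]=10  'aababaaabbbabbbbba'
  #4 SA[4]=2  'aabbabbaaababaaabbbabbbbba'
  #5 SA[5]=16  'aabbbabbbbba'
  #6 SA[6]=13  'abaaabbbabbbbba'
  #7 SA[7]=11  'ababaaabbbabbbbba'
  #8 SA[8]=6  'abbaaababaaabbbabbbbba'
  #9 SA[9]=3  'abbabbaaababaaabbbabbbbba'
  #10 SA[10]=17  'abbbabbbbba'
  #11 SA[11]=21  'abbbbba'
  #12 SA[12]=26  'ba'
  #13 SA[13]=8  'baaababaaabbbabbbbba'
  #14 SA[14]=14  'baaabbbabbbbba'
  #15 SA[15]=1  'baabbabbaaababaaabbbabbbbba'
  #16 SA[16]=12  'babaaabbbabbbbba'
  #17 SA[17]=5  'babbaaababaaabbbabbbbba'
  #18 SA[18]=20  'babbbbba'
  #19 SA[19]=25  'bba'
  #20 SA[20]=7  'bbaaababaaabbbabbbbba'
  #21 SA[21]=0  'bbaabbabbaaababaaabbbabbbbba'
  #22 SA[22]=4  'bbabbaaababaaabbbabbbbba'
  #23 SA[23]=19  'bbabbbbba'
  #24 SA[24]=24  'bbba'
  #25 SA[25]=18  'bbbabbbbba'
  #26 SA[26]=23  'bbbba'
  #27 SA[27]=22  'bbbbba'

SA = [27, 9, 15, 10, 2, 16, 13, 11, 6, 3, 17, 21, 26, 8, 14, 1, 12, 5, 20, 25, 7, 0, 4, 19, 24, 18, 23, 22]
[i] adj suffixes → lcp
  [1] 27/9 → 1 ('a')
  [2] 9/15 → 4 ('aaab')
  [3] 15/10 → 2 ('aa')
  [4] 10/2 → 3 ('aab')
  [5] 2/16 → 4 ('aabb')
  [6] 16/13 → 1 ('a')
  [7] 13/11 → 3 ('aba')
  [8] 11/6 → 2 ('ab')
  [9] 6/3 → 4 ('abba')
  [10] 3/17 → 3 ('abb')
  [11] 17/21 → 4 ('abbb')
  [12] 21/26 → 0 ('')
  [13] 26/8 → 2 ('ba')
  [14] 8/14 → 5 ('baaab')
  [15] 14/1 → 3 ('baa')
  [16] 1/12 → 2 ('ba')
  [17] 12/5 → 3 ('bab')
  [18] 5/20 → 4 ('babb')
  [19] 20/25 → 1 ('b')
  [20] 25/7 → 3 ('bba')
  [21] 7/0 → 4 ('bbaa')
  [22] 0/4 → 3 ('bba')
  [23] 4/19 → 5 ('bbabb')
  [24] 19/24 → 2 ('bb')
  [25] 24/18 → 4 ('bbba')
  [26] 18/23 → 3 ('bbb')
  [27] 23/22 → 4 ('bbbb')

n(n+1)/2 = 28·29/2 = 406
Σ LCP = 0 + 1 + 4 + 2 + 3 + 4 + 1 + 3 + 2 + 4 + 3 + 4 + 0 + 2 + 5 + 3 + 2 + 3 + 4 + 1 + 3 + 4 + 3 + 5 + 2 + 4 + 3 + 4 = 79
distinct = 406 − 79 = 327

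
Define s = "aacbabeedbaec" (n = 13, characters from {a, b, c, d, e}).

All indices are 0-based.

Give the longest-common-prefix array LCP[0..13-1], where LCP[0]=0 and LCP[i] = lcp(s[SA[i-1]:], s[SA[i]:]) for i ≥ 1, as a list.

rank→(start, suffix):
  0 → (0, 'aacbabeedbaec')
  1 → (4, 'abeedbaec')
  2 → (1, 'acbabeedbaec')
  3 → (10, 'aec')
  4 → (3, 'babeedbaec')
  5 → (9, 'baec')
  6 → (5, 'beedbaec')
  7 → (12, 'c')
  8 → (2, 'cbabeedbaec')
  9 → (8, 'dbaec')
  10 → (11, 'ec')
  11 → (7, 'edbaec')
  12 → (6, 'eedbaec')

SA = [0, 4, 1, 10, 3, 9, 5, 12, 2, 8, 11, 7, 6]
[i] adj suffixes → lcp
  [1] 0/4 → 1 ('a')
  [2] 4/1 → 1 ('a')
  [3] 1/10 → 1 ('a')
  [4] 10/3 → 0 ('')
  [5] 3/9 → 2 ('ba')
  [6] 9/5 → 1 ('b')
  [7] 5/12 → 0 ('')
  [8] 12/2 → 1 ('c')
  [9] 2/8 → 0 ('')
  [10] 8/11 → 0 ('')
  [11] 11/7 → 1 ('e')
  [12] 7/6 → 1 ('e')

[0, 1, 1, 1, 0, 2, 1, 0, 1, 0, 0, 1, 1]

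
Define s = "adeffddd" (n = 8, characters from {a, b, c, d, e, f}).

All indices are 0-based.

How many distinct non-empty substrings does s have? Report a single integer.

rank→(start, suffix):
  0 → (0, 'adeffddd')
  1 → (7, 'd')
  2 → (6, 'dd')
  3 → (5, 'ddd')
  4 → (1, 'deffddd')
  5 → (2, 'effddd')
  6 → (4, 'fddd')
  7 → (3, 'ffddd')

SA = [0, 7, 6, 5, 1, 2, 4, 3]
[i] adj suffixes → lcp
  [1] 0/7 → 0 ('')
  [2] 7/6 → 1 ('d')
  [3] 6/5 → 2 ('dd')
  [4] 5/1 → 1 ('d')
  [5] 1/2 → 0 ('')
  [6] 2/4 → 0 ('')
  [7] 4/3 → 1 ('f')

n(n+1)/2 = 8·9/2 = 36
Σ LCP = 0 + 0 + 1 + 2 + 1 + 0 + 0 + 1 = 5
distinct = 36 − 5 = 31

31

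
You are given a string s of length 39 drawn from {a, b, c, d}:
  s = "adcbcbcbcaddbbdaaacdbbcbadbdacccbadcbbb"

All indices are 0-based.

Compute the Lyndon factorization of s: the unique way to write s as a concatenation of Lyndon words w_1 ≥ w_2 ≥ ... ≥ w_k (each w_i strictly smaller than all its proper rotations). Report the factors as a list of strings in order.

emit factor 1: 'adcbcbcbcaddbbd' (i=0, period=15)
emit factor 2: 'aaacdbbcbadbdacccbadcbbb' (i=15, period=24)

["adcbcbcbcaddbbd", "aaacdbbcbadbdacccbadcbbb"]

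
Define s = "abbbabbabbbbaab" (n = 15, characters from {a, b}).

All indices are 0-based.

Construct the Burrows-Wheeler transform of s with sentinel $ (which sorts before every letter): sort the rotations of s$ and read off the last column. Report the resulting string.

rank  rotation          last
    0  $abbbabbabbbbaab  b
    1  aab$abbbabbabbbb  b
    2  ab$abbbabbabbbba  a
    3  abbabbbbaab$abbb  b
    4  abbbabbabbbbaab$  $
    5  abbbbaab$abbbabb  b
    6  b$abbbabbabbbbaa  a
    7  baab$abbbabbabbb  b
    8  babbabbbbaab$abb  b
    9  babbbbaab$abbbab  b
   10  bbaab$abbbabbabb  b
   11  bbabbabbbbaab$ab  b
   12  bbabbbbaab$abbba  a
   13  bbbaab$abbbabbab  b
   14  bbbabbabbbbaab$a  a
   15  bbbbaab$abbbabba  a

bbab$babbbbbabaa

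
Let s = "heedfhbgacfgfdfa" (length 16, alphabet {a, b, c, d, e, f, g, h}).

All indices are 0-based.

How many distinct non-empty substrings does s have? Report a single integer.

rank | idx | suffix
   0 |  15 | a
   1 |   8 | acfgfdfa
   2 |   6 | bgacfgfdfa
   3 |   9 | cfgfdfa
   4 |  13 | dfa
   5 |   3 | dfhbgacfgfdfa
   6 |   2 | edfhbgacfgfdfa
   7 |   1 | eedfhbgacfgfdfa
   8 |  14 | fa
   9 |  12 | fdfa
  10 |  10 | fgfdfa
  11 |   4 | fhbgacfgfdfa
  12 |   7 | gacfgfdfa
  13 |  11 | gfdfa
  14 |   5 | hbgacfgfdfa
  15 |   0 | heedfhbgacfgfdfa

SA = [15, 8, 6, 9, 13, 3, 2, 1, 14, 12, 10, 4, 7, 11, 5, 0]
rank  pair      lcp
   1  s[15:],s[8:]  1  'a'
   2  s[8:],s[6:]  0  ''
   3  s[6:],s[9:]  0  ''
   4  s[9:],s[13:]  0  ''
   5  s[13:],s[3:]  2  'df'
   6  s[3:],s[2:]  0  ''
   7  s[2:],s[1:]  1  'e'
   8  s[1:],s[14:]  0  ''
   9  s[14:],s[12:]  1  'f'
  10  s[12:],s[10:]  1  'f'
  11  s[10:],s[4:]  1  'f'
  12  s[4:],s[7:]  0  ''
  13  s[7:],s[11:]  1  'g'
  14  s[11:],s[5:]  0  ''
  15  s[5:],s[0:]  1  'h'

n(n+1)/2 = 16·17/2 = 136
Σ LCP = 0 + 1 + 0 + 0 + 0 + 2 + 0 + 1 + 0 + 1 + 1 + 1 + 0 + 1 + 0 + 1 = 9
distinct = 136 − 9 = 127

127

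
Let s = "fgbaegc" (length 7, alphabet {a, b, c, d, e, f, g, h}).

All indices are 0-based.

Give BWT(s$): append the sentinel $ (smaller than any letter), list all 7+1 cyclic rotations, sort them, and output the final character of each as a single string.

cbgga$fe

rank  rotation  last
    0  $fgbaegc  c
    1  aegc$fgb  b
    2  baegc$fg  g
    3  c$fgbaeg  g
    4  egc$fgba  a
    5  fgbaegc$  $
    6  gbaegc$f  f
    7  gc$fgbae  e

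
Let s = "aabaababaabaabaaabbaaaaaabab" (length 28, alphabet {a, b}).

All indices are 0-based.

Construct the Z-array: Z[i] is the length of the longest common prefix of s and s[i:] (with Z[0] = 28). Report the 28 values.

[28, 1, 0, 4, 1, 0, 1, 0, 7, 1, 0, 5, 1, 0, 2, 3, 1, 0, 0, 2, 2, 2, 2, 4, 1, 0, 1, 0]

Z[0]=28
i=1: outside box; Z[1]=1 grow→box=[1,2)
i=2: outside box; Z[2]=0
i=3: outside box; Z[3]=4 grow→box=[3,7)
i=4: min(r-i=3, Z[1]=1)=1; Z[4]=1
i=5: min(r-i=2, Z[2]=0)=0; Z[5]=0
i=6: min(r-i=1, Z[3]=4)=1; Z[6]=1
i=7: outside box; Z[7]=0
i=8: outside box; Z[8]=7 grow→box=[8,15)
i=9: min(r-i=6, Z[1]=1)=1; Z[9]=1
i=10: min(r-i=5, Z[2]=0)=0; Z[10]=0
i=11: min(r-i=4, Z[3]=4)=4; Z[11]=5 grow→box=[11,16)
i=12: min(r-i=4, Z[1]=1)=1; Z[12]=1
i=13: min(r-i=3, Z[2]=0)=0; Z[13]=0
i=14: min(r-i=2, Z[3]=4)=2; Z[14]=2
i=15: min(r-i=1, Z[4]=1)=1; Z[15]=3 grow→box=[15,18)
i=16: min(r-i=2, Z[1]=1)=1; Z[16]=1
i=17: min(r-i=1, Z[2]=0)=0; Z[17]=0
i=18: outside box; Z[18]=0
i=19: outside box; Z[19]=2 grow→box=[19,21)
i=20: min(r-i=1, Z[1]=1)=1; Z[20]=2 grow→box=[20,22)
i=21: min(r-i=1, Z[1]=1)=1; Z[21]=2 grow→box=[21,23)
i=22: min(r-i=1, Z[1]=1)=1; Z[22]=2 grow→box=[22,24)
i=23: min(r-i=1, Z[1]=1)=1; Z[23]=4 grow→box=[23,27)
i=24: min(r-i=3, Z[1]=1)=1; Z[24]=1
i=25: min(r-i=2, Z[2]=0)=0; Z[25]=0
i=26: min(r-i=1, Z[3]=4)=1; Z[26]=1
i=27: outside box; Z[27]=0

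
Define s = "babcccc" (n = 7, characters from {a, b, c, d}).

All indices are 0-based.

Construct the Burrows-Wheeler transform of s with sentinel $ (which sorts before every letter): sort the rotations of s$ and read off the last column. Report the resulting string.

rank  rotation  last
    0  $babcccc  c
    1  abcccc$b  b
    2  babcccc$  $
    3  bcccc$ba  a
    4  c$babccc  c
    5  cc$babcc  c
    6  ccc$babc  c
    7  cccc$bab  b

cb$acccb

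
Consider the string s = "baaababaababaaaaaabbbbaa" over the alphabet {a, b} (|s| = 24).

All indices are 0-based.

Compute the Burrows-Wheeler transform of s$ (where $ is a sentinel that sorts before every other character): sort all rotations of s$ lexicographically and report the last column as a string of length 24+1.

aabbaababaabbaaaba$aaabba

rank  rotation                   last
    0  $baaababaababaaaaaabbbbaa  a
    1  a$baaababaababaaaaaabbbba  a
    2  aa$baaababaababaaaaaabbbb  b
    3  aaaaaabbbbaa$baaababaabab  b
    4  aaaaabbbbaa$baaababaababa  a
    5  aaaabbbbaa$baaababaababaa  a
    6  aaababaababaaaaaabbbbaa$b  b
    7  aaabbbbaa$baaababaababaaa  a
    8  aababaaaaaabbbbaa$baaabab  b
    9  aababaababaaaaaabbbbaa$ba  a
   10  aabbbbaa$baaababaababaaaa  a
   11  abaaaaaabbbbaa$baaababaab  b
   12  abaababaaaaaabbbbaa$baaab  b
   13  ababaaaaaabbbbaa$baaababa  a
   14  ababaababaaaaaabbbbaa$baa  a
   15  abbbbaa$baaababaababaaaaa  a
   16  baa$baaababaababaaaaaabbb  b
   17  baaaaaabbbbaa$baaababaaba  a
   18  baaababaababaaaaaabbbbaa$  $
   19  baababaaaaaabbbbaa$baaaba  a
   20  babaaaaaabbbbaa$baaababaa  a
   21  babaababaaaaaabbbbaa$baaa  a
   22  bbaa$baaababaababaaaaaabb  b
   23  bbbaa$baaababaababaaaaaab  b
   24  bbbbaa$baaababaababaaaaaa  a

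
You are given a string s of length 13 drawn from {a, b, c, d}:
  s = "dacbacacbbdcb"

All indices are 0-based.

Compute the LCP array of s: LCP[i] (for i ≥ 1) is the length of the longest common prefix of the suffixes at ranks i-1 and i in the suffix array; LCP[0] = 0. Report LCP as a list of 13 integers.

rank | idx | suffix
   0 |   4 | acacbbdcb
   1 |   1 | acbacacbbdcb
   2 |   6 | acbbdcb
   3 |  12 | b
   4 |   3 | bacacbbdcb
   5 |   8 | bbdcb
   6 |   9 | bdcb
   7 |   5 | cacbbdcb
   8 |  11 | cb
   9 |   2 | cbacacbbdcb
  10 |   7 | cbbdcb
  11 |   0 | dacbacacbbdcb
  12 |  10 | dcb

SA = [4, 1, 6, 12, 3, 8, 9, 5, 11, 2, 7, 0, 10]
i: (SA[i-1],SA[i]) lcp shared
  1: (4,1) 2 'ac'
  2: (1,6) 3 'acb'
  3: (6,12) 0 ''
  4: (12,3) 1 'b'
  5: (3,8) 1 'b'
  6: (8,9) 1 'b'
  7: (9,5) 0 ''
  8: (5,11) 1 'c'
  9: (11,2) 2 'cb'
  10: (2,7) 2 'cb'
  11: (7,0) 0 ''
  12: (0,10) 1 'd'

[0, 2, 3, 0, 1, 1, 1, 0, 1, 2, 2, 0, 1]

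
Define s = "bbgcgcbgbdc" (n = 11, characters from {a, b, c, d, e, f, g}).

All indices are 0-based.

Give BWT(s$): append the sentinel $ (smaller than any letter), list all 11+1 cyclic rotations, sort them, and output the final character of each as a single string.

c$gcbdggbbcb

rank  rotation      last
    0  $bbgcgcbgbdc  c
    1  bbgcgcbgbdc$  $
    2  bdc$bbgcgcbg  g
    3  bgbdc$bbgcgc  c
    4  bgcgcbgbdc$b  b
    5  c$bbgcgcbgbd  d
    6  cbgbdc$bbgcg  g
    7  cgcbgbdc$bbg  g
    8  dc$bbgcgcbgb  b
    9  gbdc$bbgcgcb  b
   10  gcbgbdc$bbgc  c
   11  gcgcbgbdc$bb  b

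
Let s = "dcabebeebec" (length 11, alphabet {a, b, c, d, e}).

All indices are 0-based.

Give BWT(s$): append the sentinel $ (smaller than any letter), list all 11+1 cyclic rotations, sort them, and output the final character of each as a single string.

rank  rotation      last
    0  $dcabebeebec  c
    1  abebeebec$dc  c
    2  bebeebec$dca  a
    3  bec$dcabebee  e
    4  beebec$dcabe  e
    5  c$dcabebeebe  e
    6  cabebeebec$d  d
    7  dcabebeebec$  $
    8  ebec$dcabebe  e
    9  ebeebec$dcab  b
   10  ec$dcabebeeb  b
   11  eebec$dcabeb  b

ccaeeed$ebbb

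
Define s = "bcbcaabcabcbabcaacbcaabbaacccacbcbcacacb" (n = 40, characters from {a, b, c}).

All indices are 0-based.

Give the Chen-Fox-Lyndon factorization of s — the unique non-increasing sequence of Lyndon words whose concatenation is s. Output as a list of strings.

emit factor 1: 'bc' (i=0, period=2)
emit factor 2: 'bc' (i=2, period=2)
emit factor 3: 'aabcabcbabcaacbc' (i=4, period=16)
emit factor 4: 'aabbaacccacbcbcacacb' (i=20, period=20)

["bc", "bc", "aabcabcbabcaacbc", "aabbaacccacbcbcacacb"]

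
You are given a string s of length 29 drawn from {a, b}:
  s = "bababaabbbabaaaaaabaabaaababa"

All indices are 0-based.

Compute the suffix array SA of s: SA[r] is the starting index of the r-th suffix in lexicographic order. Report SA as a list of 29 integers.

[28, 12, 13, 14, 15, 22, 19, 16, 23, 5, 26, 10, 20, 17, 3, 24, 1, 6, 27, 11, 21, 18, 4, 25, 9, 2, 0, 8, 7]

sorted suffixes:
  #0 SA[0]=28  'a'
  #1 SA[1]=12  'aaaaaabaabaaababa'
  #2 SA[2]=13  'aaaaabaabaaababa'
  #3 SA[3]=14  'aaaabaabaaababa'
  #4 SA[4]=15  'aaabaabaaababa'
  #5 SA[5]=22  'aaababa'
  #6 SA[6]=19  'aabaaababa'
  #7 SA[7]=16  'aabaabaaababa'
  #8 SA[8]=23  'aababa'
  #9 SA[9]=5  'aabbbabaaaaaabaabaaababa'
  #10 SA[10]=26  'aba'
  #11 SA[11]=10  'abaaaaaabaabaaababa'
  #12 SA[12]=20  'abaaababa'
  #13 SA[13]=17  'abaabaaababa'
  #14 SA[14]=3  'abaabbbabaaaaaabaabaaababa'
  #15 SA[15]=24  'ababa'
  #16 SA[16]=1  'ababaabbbabaaaaaabaabaaababa'
  #17 SA[17]=6  'abbbabaaaaaabaabaaababa'
  #18 SA[18]=27  'ba'
  #19 SA[19]=11  'baaaaaabaabaaababa'
  #20 SA[20]=21  'baaababa'
  #21 SA[21]=18  'baabaaababa'
  #22 SA[22]=4  'baabbbabaaaaaabaabaaababa'
  #23 SA[23]=25  'baba'
  #24 SA[24]=9  'babaaaaaabaabaaababa'
  #25 SA[25]=2  'babaabbbabaaaaaabaabaaababa'
  #26 SA[26]=0  'bababaabbbabaaaaaabaabaaababa'
  #27 SA[27]=8  'bbabaaaaaabaabaaababa'
  #28 SA[28]=7  'bbbabaaaaaabaabaaababa'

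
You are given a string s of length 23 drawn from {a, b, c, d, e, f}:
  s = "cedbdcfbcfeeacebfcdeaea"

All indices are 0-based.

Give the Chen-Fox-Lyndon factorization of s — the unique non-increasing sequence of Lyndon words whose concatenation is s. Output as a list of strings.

emit factor 1: 'ced' (i=0, period=3)
emit factor 2: 'bdcf' (i=3, period=4)
emit factor 3: 'bcfee' (i=7, period=5)
emit factor 4: 'acebfcdeae' (i=12, period=10)
emit factor 5: 'a' (i=22, period=1)

["ced", "bdcf", "bcfee", "acebfcdeae", "a"]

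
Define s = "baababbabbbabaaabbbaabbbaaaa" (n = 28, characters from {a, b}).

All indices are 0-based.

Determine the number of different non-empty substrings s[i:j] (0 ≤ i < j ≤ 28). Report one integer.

rank | idx | suffix
   0 |  27 | a
   1 |  26 | aa
   2 |  25 | aaa
   3 |  24 | aaaa
   4 |  13 | aaabbbaabbbaaaa
   5 |   1 | aababbabbbabaaabbbaabbbaaaa
   6 |  19 | aabbbaaaa
   7 |  14 | aabbbaabbbaaaa
   8 |  11 | abaaabbbaabbbaaaa
   9 |   2 | ababbabbbabaaabbbaabbbaaaa
  10 |   4 | abbabbbabaaabbbaabbbaaaa
  11 |  20 | abbbaaaa
  12 |  15 | abbbaabbbaaaa
  13 |   7 | abbbabaaabbbaabbbaaaa
  14 |  23 | baaaa
  15 |  12 | baaabbbaabbbaaaa
  16 |   0 | baababbabbbabaaabbbaabbbaaaa
  17 |  18 | baabbbaaaa
  18 |  10 | babaaabbbaabbbaaaa
  19 |   3 | babbabbbabaaabbbaabbbaaaa
  20 |   6 | babbbabaaabbbaabbbaaaa
  21 |  22 | bbaaaa
  22 |  17 | bbaabbbaaaa
  23 |   9 | bbabaaabbbaabbbaaaa
  24 |   5 | bbabbbabaaabbbaabbbaaaa
  25 |  21 | bbbaaaa
  26 |  16 | bbbaabbbaaaa
  27 |   8 | bbbabaaabbbaabbbaaaa

SA = [27, 26, 25, 24, 13, 1, 19, 14, 11, 2, 4, 20, 15, 7, 23, 12, 0, 18, 10, 3, 6, 22, 17, 9, 5, 21, 16, 8]
rank  pair      lcp
   1  s[27:],s[26:]  1  'a'
   2  s[26:],s[25:]  2  'aa'
   3  s[25:],s[24:]  3  'aaa'
   4  s[24:],s[13:]  3  'aaa'
   5  s[13:],s[1:]  2  'aa'
   6  s[1:],s[19:]  3  'aab'
   7  s[19:],s[14:]  7  'aabbbaa'
   8  s[14:],s[11:]  1  'a'
   9  s[11:],s[2:]  3  'aba'
  10  s[2:],s[4:]  2  'ab'
  11  s[4:],s[20:]  3  'abb'
  12  s[20:],s[15:]  6  'abbbaa'
  13  s[15:],s[7:]  5  'abbba'
  14  s[7:],s[23:]  0  ''
  15  s[23:],s[12:]  4  'baaa'
  16  s[12:],s[0:]  3  'baa'
  17  s[0:],s[18:]  4  'baab'
  18  s[18:],s[10:]  2  'ba'
  19  s[10:],s[3:]  3  'bab'
  20  s[3:],s[6:]  4  'babb'
  21  s[6:],s[22:]  1  'b'
  22  s[22:],s[17:]  4  'bbaa'
  23  s[17:],s[9:]  3  'bba'
  24  s[9:],s[5:]  4  'bbab'
  25  s[5:],s[21:]  2  'bb'
  26  s[21:],s[16:]  5  'bbbaa'
  27  s[16:],s[8:]  4  'bbba'

n(n+1)/2 = 28·29/2 = 406
Σ LCP = 0 + 1 + 2 + 3 + 3 + 2 + 3 + 7 + 1 + 3 + 2 + 3 + 6 + 5 + 0 + 4 + 3 + 4 + 2 + 3 + 4 + 1 + 4 + 3 + 4 + 2 + 5 + 4 = 84
distinct = 406 − 84 = 322

322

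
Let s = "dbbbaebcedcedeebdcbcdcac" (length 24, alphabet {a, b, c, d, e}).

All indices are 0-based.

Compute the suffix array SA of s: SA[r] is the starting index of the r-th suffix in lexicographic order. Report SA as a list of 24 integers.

rank→(start, suffix):
  0 → (22, 'ac')
  1 → (4, 'aebcedcedeebdcbcdcac')
  2 → (3, 'baebcedcedeebdcbcdcac')
  3 → (2, 'bbaebcedcedeebdcbcdcac')
  4 → (1, 'bbbaebcedcedeebdcbcdcac')
  5 → (18, 'bcdcac')
  6 → (6, 'bcedcedeebdcbcdcac')
  7 → (15, 'bdcbcdcac')
  8 → (23, 'c')
  9 → (21, 'cac')
  10 → (17, 'cbcdcac')
  11 → (19, 'cdcac')
  12 → (7, 'cedcedeebdcbcdcac')
  13 → (10, 'cedeebdcbcdcac')
  14 → (0, 'dbbbaebcedcedeebdcbcdcac')
  15 → (20, 'dcac')
  16 → (16, 'dcbcdcac')
  17 → (9, 'dcedeebdcbcdcac')
  18 → (12, 'deebdcbcdcac')
  19 → (5, 'ebcedcedeebdcbcdcac')
  20 → (14, 'ebdcbcdcac')
  21 → (8, 'edcedeebdcbcdcac')
  22 → (11, 'edeebdcbcdcac')
  23 → (13, 'eebdcbcdcac')

[22, 4, 3, 2, 1, 18, 6, 15, 23, 21, 17, 19, 7, 10, 0, 20, 16, 9, 12, 5, 14, 8, 11, 13]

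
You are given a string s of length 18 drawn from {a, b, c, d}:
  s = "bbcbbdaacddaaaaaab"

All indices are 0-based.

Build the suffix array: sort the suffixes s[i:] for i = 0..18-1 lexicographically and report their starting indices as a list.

[11, 12, 13, 14, 15, 6, 16, 7, 17, 0, 3, 1, 4, 2, 8, 10, 5, 9]

rank→(start, suffix):
  0 → (11, 'aaaaaab')
  1 → (12, 'aaaaab')
  2 → (13, 'aaaab')
  3 → (14, 'aaab')
  4 → (15, 'aab')
  5 → (6, 'aacddaaaaaab')
  6 → (16, 'ab')
  7 → (7, 'acddaaaaaab')
  8 → (17, 'b')
  9 → (0, 'bbcbbdaacddaaaaaab')
  10 → (3, 'bbdaacddaaaaaab')
  11 → (1, 'bcbbdaacddaaaaaab')
  12 → (4, 'bdaacddaaaaaab')
  13 → (2, 'cbbdaacddaaaaaab')
  14 → (8, 'cddaaaaaab')
  15 → (10, 'daaaaaab')
  16 → (5, 'daacddaaaaaab')
  17 → (9, 'ddaaaaaab')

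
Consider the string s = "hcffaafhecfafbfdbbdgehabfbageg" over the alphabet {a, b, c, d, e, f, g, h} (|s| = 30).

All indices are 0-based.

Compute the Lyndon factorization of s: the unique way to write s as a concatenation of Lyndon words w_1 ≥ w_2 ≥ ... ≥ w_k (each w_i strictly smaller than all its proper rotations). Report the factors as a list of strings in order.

["h", "cff", "aafhecfafbfdbbdgehabfbageg"]

emit factor 1: 'h' (i=0, period=1)
emit factor 2: 'cff' (i=1, period=3)
emit factor 3: 'aafhecfafbfdbbdgehabfbageg' (i=4, period=26)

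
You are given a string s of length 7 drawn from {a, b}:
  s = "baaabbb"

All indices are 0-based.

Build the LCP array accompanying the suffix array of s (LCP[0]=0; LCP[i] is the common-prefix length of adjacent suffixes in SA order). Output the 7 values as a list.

rank→(start, suffix):
  0 → (1, 'aaabbb')
  1 → (2, 'aabbb')
  2 → (3, 'abbb')
  3 → (6, 'b')
  4 → (0, 'baaabbb')
  5 → (5, 'bb')
  6 → (4, 'bbb')

SA = [1, 2, 3, 6, 0, 5, 4]
[i] adj suffixes → lcp
  [1] 1/2 → 2 ('aa')
  [2] 2/3 → 1 ('a')
  [3] 3/6 → 0 ('')
  [4] 6/0 → 1 ('b')
  [5] 0/5 → 1 ('b')
  [6] 5/4 → 2 ('bb')

[0, 2, 1, 0, 1, 1, 2]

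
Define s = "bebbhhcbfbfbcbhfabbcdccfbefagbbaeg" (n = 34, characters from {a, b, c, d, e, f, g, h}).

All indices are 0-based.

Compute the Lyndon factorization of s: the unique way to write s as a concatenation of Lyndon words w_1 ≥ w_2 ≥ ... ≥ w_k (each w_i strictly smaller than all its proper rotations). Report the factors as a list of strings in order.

emit factor 1: 'be' (i=0, period=2)
emit factor 2: 'bbhhcbfbfbcbhf' (i=2, period=14)
emit factor 3: 'abbcdccfbefagbbaeg' (i=16, period=18)

["be", "bbhhcbfbfbcbhf", "abbcdccfbefagbbaeg"]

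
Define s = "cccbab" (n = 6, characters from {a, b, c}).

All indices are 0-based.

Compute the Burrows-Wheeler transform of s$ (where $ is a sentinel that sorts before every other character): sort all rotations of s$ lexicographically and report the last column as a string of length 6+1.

bbaccc$

rank  rotation last
    0  $cccbab  b
    1  ab$cccb  b
    2  b$cccba  a
    3  bab$ccc  c
    4  cbab$cc  c
    5  ccbab$c  c
    6  cccbab$  $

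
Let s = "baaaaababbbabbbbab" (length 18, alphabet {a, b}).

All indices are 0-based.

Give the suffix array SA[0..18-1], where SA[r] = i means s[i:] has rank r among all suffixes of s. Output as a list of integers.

rank | idx | suffix
   0 |   1 | aaaaababbbabbbbab
   1 |   2 | aaaababbbabbbbab
   2 |   3 | aaababbbabbbbab
   3 |   4 | aababbbabbbbab
   4 |  16 | ab
   5 |   5 | ababbbabbbbab
   6 |   7 | abbbabbbbab
   7 |  11 | abbbbab
   8 |  17 | b
   9 |   0 | baaaaababbbabbbbab
  10 |  15 | bab
  11 |   6 | babbbabbbbab
  12 |  10 | babbbbab
  13 |  14 | bbab
  14 |   9 | bbabbbbab
  15 |  13 | bbbab
  16 |   8 | bbbabbbbab
  17 |  12 | bbbbab

[1, 2, 3, 4, 16, 5, 7, 11, 17, 0, 15, 6, 10, 14, 9, 13, 8, 12]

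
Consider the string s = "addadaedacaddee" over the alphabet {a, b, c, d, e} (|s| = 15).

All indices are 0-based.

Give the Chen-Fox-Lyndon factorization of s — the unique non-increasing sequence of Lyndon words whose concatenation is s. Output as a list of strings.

emit factor 1: 'add' (i=0, period=3)
emit factor 2: 'adaed' (i=3, period=5)
emit factor 3: 'acaddee' (i=8, period=7)

["add", "adaed", "acaddee"]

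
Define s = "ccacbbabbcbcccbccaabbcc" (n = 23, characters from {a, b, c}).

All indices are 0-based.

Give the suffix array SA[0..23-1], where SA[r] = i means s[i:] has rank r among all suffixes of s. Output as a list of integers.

sorted suffixes:
  #0 SA[0]=17  'aabbcc'
  #1 SA[1]=6  'abbcbcccbccaabbcc'
  #2 SA[2]=18  'abbcc'
  #3 SA[3]=2  'acbbabbcbcccbccaabbcc'
  #4 SA[4]=5  'babbcbcccbccaabbcc'
  #5 SA[5]=4  'bbabbcbcccbccaabbcc'
  #6 SA[6]=7  'bbcbcccbccaabbcc'
  #7 SA[7]=19  'bbcc'
  #8 SA[8]=8  'bcbcccbccaabbcc'
  #9 SA[9]=20  'bcc'
  #10 SA[10]=14  'bccaabbcc'
  #11 SA[11]=10  'bcccbccaabbcc'
  #12 SA[12]=22  'c'
  #13 SA[13]=16  'caabbcc'
  #14 SA[14]=1  'cacbbabbcbcccbccaabbcc'
  #15 SA[15]=3  'cbbabbcbcccbccaabbcc'
  #16 SA[16]=13  'cbccaabbcc'
  #17 SA[17]=9  'cbcccbccaabbcc'
  #18 SA[18]=21  'cc'
  #19 SA[19]=15  'ccaabbcc'
  #20 SA[20]=0  'ccacbbabbcbcccbccaabbcc'
  #21 SA[21]=12  'ccbccaabbcc'
  #22 SA[22]=11  'cccbccaabbcc'

[17, 6, 18, 2, 5, 4, 7, 19, 8, 20, 14, 10, 22, 16, 1, 3, 13, 9, 21, 15, 0, 12, 11]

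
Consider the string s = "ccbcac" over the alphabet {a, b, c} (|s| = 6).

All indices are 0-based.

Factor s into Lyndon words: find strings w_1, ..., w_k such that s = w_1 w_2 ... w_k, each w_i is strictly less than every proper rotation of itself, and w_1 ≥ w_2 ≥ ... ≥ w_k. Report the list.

["c", "c", "bc", "ac"]

emit factor 1: 'c' (i=0, period=1)
emit factor 2: 'c' (i=1, period=1)
emit factor 3: 'bc' (i=2, period=2)
emit factor 4: 'ac' (i=4, period=2)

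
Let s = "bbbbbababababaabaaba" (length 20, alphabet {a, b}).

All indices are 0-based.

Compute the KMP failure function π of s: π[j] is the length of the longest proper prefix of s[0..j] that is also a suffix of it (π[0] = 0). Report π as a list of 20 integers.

[0, 1, 2, 3, 4, 0, 1, 0, 1, 0, 1, 0, 1, 0, 0, 1, 0, 0, 1, 0]

π[0] = 0
j=1 s[j]='b': π[1]=1 (border 'b')
j=2 s[j]='b': π[2]=2 (border 'bb')
j=3 s[j]='b': π[3]=3 (border 'bbb')
j=4 s[j]='b': π[4]=4 (border 'bbbb')
j=5 s[j]='a': k: 4→3→2→1→0; π[5]=0 (border '')
j=6 s[j]='b': π[6]=1 (border 'b')
j=7 s[j]='a': k: 1→0; π[7]=0 (border '')
j=8 s[j]='b': π[8]=1 (border 'b')
j=9 s[j]='a': k: 1→0; π[9]=0 (border '')
j=10 s[j]='b': π[10]=1 (border 'b')
j=11 s[j]='a': k: 1→0; π[11]=0 (border '')
j=12 s[j]='b': π[12]=1 (border 'b')
j=13 s[j]='a': k: 1→0; π[13]=0 (border '')
j=14 s[j]='a': π[14]=0 (border '')
j=15 s[j]='b': π[15]=1 (border 'b')
j=16 s[j]='a': k: 1→0; π[16]=0 (border '')
j=17 s[j]='a': π[17]=0 (border '')
j=18 s[j]='b': π[18]=1 (border 'b')
j=19 s[j]='a': k: 1→0; π[19]=0 (border '')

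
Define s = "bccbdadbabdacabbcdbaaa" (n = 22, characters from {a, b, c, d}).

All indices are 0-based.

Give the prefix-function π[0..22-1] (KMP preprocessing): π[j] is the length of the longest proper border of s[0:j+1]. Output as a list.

π[0] = 0
j=1 s[j]='c': π[1]=0 (border '')
j=2 s[j]='c': π[2]=0 (border '')
j=3 s[j]='b': π[3]=1 (border 'b')
j=4 s[j]='d': k: 1→0; π[4]=0 (border '')
j=5 s[j]='a': π[5]=0 (border '')
j=6 s[j]='d': π[6]=0 (border '')
j=7 s[j]='b': π[7]=1 (border 'b')
j=8 s[j]='a': k: 1→0; π[8]=0 (border '')
j=9 s[j]='b': π[9]=1 (border 'b')
j=10 s[j]='d': k: 1→0; π[10]=0 (border '')
j=11 s[j]='a': π[11]=0 (border '')
j=12 s[j]='c': π[12]=0 (border '')
j=13 s[j]='a': π[13]=0 (border '')
j=14 s[j]='b': π[14]=1 (border 'b')
j=15 s[j]='b': k: 1→0; π[15]=1 (border 'b')
j=16 s[j]='c': π[16]=2 (border 'bc')
j=17 s[j]='d': k: 2→0; π[17]=0 (border '')
j=18 s[j]='b': π[18]=1 (border 'b')
j=19 s[j]='a': k: 1→0; π[19]=0 (border '')
j=20 s[j]='a': π[20]=0 (border '')
j=21 s[j]='a': π[21]=0 (border '')

[0, 0, 0, 1, 0, 0, 0, 1, 0, 1, 0, 0, 0, 0, 1, 1, 2, 0, 1, 0, 0, 0]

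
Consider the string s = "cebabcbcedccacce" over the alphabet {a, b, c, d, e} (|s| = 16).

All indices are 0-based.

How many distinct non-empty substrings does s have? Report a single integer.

121

sorted suffixes:
  #0 SA[0]=3  'abcbcedccacce'
  #1 SA[1]=12  'acce'
  #2 SA[2]=2  'babcbcedccacce'
  #3 SA[3]=4  'bcbcedccacce'
  #4 SA[4]=6  'bcedccacce'
  #5 SA[5]=11  'cacce'
  #6 SA[6]=5  'cbcedccacce'
  #7 SA[7]=10  'ccacce'
  #8 SA[8]=13  'cce'
  #9 SA[9]=14  'ce'
  #10 SA[10]=0  'cebabcbcedccacce'
  #11 SA[11]=7  'cedccacce'
  #12 SA[12]=9  'dccacce'
  #13 SA[13]=15  'e'
  #14 SA[14]=1  'ebabcbcedccacce'
  #15 SA[15]=8  'edccacce'

SA = [3, 12, 2, 4, 6, 11, 5, 10, 13, 14, 0, 7, 9, 15, 1, 8]
rank  pair      lcp
   1  s[3:],s[12:]  1  'a'
   2  s[12:],s[2:]  0  ''
   3  s[2:],s[4:]  1  'b'
   4  s[4:],s[6:]  2  'bc'
   5  s[6:],s[11:]  0  ''
   6  s[11:],s[5:]  1  'c'
   7  s[5:],s[10:]  1  'c'
   8  s[10:],s[13:]  2  'cc'
   9  s[13:],s[14:]  1  'c'
  10  s[14:],s[0:]  2  'ce'
  11  s[0:],s[7:]  2  'ce'
  12  s[7:],s[9:]  0  ''
  13  s[9:],s[15:]  0  ''
  14  s[15:],s[1:]  1  'e'
  15  s[1:],s[8:]  1  'e'

n(n+1)/2 = 16·17/2 = 136
Σ LCP = 0 + 1 + 0 + 1 + 2 + 0 + 1 + 1 + 2 + 1 + 2 + 2 + 0 + 0 + 1 + 1 = 15
distinct = 136 − 15 = 121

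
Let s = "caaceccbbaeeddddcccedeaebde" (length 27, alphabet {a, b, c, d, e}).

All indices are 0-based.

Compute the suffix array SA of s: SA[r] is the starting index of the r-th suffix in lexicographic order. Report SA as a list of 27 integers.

[1, 2, 22, 9, 8, 7, 24, 0, 6, 5, 16, 17, 3, 18, 15, 14, 13, 12, 25, 20, 26, 21, 23, 4, 11, 19, 10]

sorted suffixes:
  #0 SA[0]=1  'aaceccbbaeeddddcccedeaebde'
  #1 SA[1]=2  'aceccbbaeeddddcccedeaebde'
  #2 SA[2]=22  'aebde'
  #3 SA[3]=9  'aeeddddcccedeaebde'
  #4 SA[4]=8  'baeeddddcccedeaebde'
  #5 SA[5]=7  'bbaeeddddcccedeaebde'
  #6 SA[6]=24  'bde'
  #7 SA[7]=0  'caaceccbbaeeddddcccedeaebde'
  #8 SA[8]=6  'cbbaeeddddcccedeaebde'
  #9 SA[9]=5  'ccbbaeeddddcccedeaebde'
  #10 SA[10]=16  'cccedeaebde'
  #11 SA[11]=17  'ccedeaebde'
  #12 SA[12]=3  'ceccbbaeeddddcccedeaebde'
  #13 SA[13]=18  'cedeaebde'
  #14 SA[14]=15  'dcccedeaebde'
  #15 SA[15]=14  'ddcccedeaebde'
  #16 SA[16]=13  'dddcccedeaebde'
  #17 SA[17]=12  'ddddcccedeaebde'
  #18 SA[18]=25  'de'
  #19 SA[19]=20  'deaebde'
  #20 SA[20]=26  'e'
  #21 SA[21]=21  'eaebde'
  #22 SA[22]=23  'ebde'
  #23 SA[23]=4  'eccbbaeeddddcccedeaebde'
  #24 SA[24]=11  'eddddcccedeaebde'
  #25 SA[25]=19  'edeaebde'
  #26 SA[26]=10  'eeddddcccedeaebde'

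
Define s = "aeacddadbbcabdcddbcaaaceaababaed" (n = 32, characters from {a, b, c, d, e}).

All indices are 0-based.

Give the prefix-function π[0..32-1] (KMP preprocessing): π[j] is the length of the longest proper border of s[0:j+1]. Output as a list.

π[0] = 0
j=1 s[j]='e': π[1]=0 (border '')
j=2 s[j]='a': π[2]=1 (border 'a')
j=3 s[j]='c': k: 1→0; π[3]=0 (border '')
j=4 s[j]='d': π[4]=0 (border '')
j=5 s[j]='d': π[5]=0 (border '')
j=6 s[j]='a': π[6]=1 (border 'a')
j=7 s[j]='d': k: 1→0; π[7]=0 (border '')
j=8 s[j]='b': π[8]=0 (border '')
j=9 s[j]='b': π[9]=0 (border '')
j=10 s[j]='c': π[10]=0 (border '')
j=11 s[j]='a': π[11]=1 (border 'a')
j=12 s[j]='b': k: 1→0; π[12]=0 (border '')
j=13 s[j]='d': π[13]=0 (border '')
j=14 s[j]='c': π[14]=0 (border '')
j=15 s[j]='d': π[15]=0 (border '')
j=16 s[j]='d': π[16]=0 (border '')
j=17 s[j]='b': π[17]=0 (border '')
j=18 s[j]='c': π[18]=0 (border '')
j=19 s[j]='a': π[19]=1 (border 'a')
j=20 s[j]='a': k: 1→0; π[20]=1 (border 'a')
j=21 s[j]='a': k: 1→0; π[21]=1 (border 'a')
j=22 s[j]='c': k: 1→0; π[22]=0 (border '')
j=23 s[j]='e': π[23]=0 (border '')
j=24 s[j]='a': π[24]=1 (border 'a')
j=25 s[j]='a': k: 1→0; π[25]=1 (border 'a')
j=26 s[j]='b': k: 1→0; π[26]=0 (border '')
j=27 s[j]='a': π[27]=1 (border 'a')
j=28 s[j]='b': k: 1→0; π[28]=0 (border '')
j=29 s[j]='a': π[29]=1 (border 'a')
j=30 s[j]='e': π[30]=2 (border 'ae')
j=31 s[j]='d': k: 2→0; π[31]=0 (border '')

[0, 0, 1, 0, 0, 0, 1, 0, 0, 0, 0, 1, 0, 0, 0, 0, 0, 0, 0, 1, 1, 1, 0, 0, 1, 1, 0, 1, 0, 1, 2, 0]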